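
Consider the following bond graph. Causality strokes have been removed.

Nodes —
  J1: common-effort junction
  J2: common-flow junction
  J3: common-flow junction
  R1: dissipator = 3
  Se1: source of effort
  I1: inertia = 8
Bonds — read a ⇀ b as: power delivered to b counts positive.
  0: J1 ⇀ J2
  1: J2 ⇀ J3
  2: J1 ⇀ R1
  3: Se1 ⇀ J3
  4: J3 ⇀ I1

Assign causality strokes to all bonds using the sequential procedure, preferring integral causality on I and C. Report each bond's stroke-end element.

β0 |J2
β1 |J3
β2 |J1
β3 |J3
β4 |I1

β3 →J3  (source Se1 imposes e)
β4 →I1  (prefer integral on I1)
β1 →J3  (J3: bond 4 brought flow, rest push out)
β0 →J2  (J2 flow already set via bond 1)
β2 →J1  (J1: last free bond brings effort in)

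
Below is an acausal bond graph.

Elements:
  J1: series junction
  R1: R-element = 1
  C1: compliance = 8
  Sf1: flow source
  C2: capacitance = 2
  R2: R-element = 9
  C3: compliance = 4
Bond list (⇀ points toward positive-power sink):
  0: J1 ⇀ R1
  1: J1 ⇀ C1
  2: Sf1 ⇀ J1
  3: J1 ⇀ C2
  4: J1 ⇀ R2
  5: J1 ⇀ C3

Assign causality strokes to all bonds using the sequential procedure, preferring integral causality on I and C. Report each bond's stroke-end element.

β2 stroke→Sf1  (Sf1 (Sf) sets flow on bond)
β0 stroke→J1  (J1: bond 2 brought flow, rest push out)
β1 stroke→J1  (J1: bond 2 brought flow, rest push out)
β3 stroke→J1  (J1: bond 2 brought flow, rest push out)
β4 stroke→J1  (common-f at J1 fixed by 2)
β5 stroke→J1  (1-jn J1 has f-setter on 2)

b0 |J1
b1 |J1
b2 |Sf1
b3 |J1
b4 |J1
b5 |J1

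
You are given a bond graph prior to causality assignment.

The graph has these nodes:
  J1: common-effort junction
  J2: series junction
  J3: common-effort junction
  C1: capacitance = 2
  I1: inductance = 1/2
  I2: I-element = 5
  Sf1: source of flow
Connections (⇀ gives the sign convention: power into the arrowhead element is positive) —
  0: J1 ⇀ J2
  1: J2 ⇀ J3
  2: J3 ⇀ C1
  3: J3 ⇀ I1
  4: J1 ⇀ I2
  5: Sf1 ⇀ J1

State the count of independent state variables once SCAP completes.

β5 stroke at Sf1  (Sf1 (Sf) sets flow on bond)
β2 stroke at J3  (prefer integral on C1)
β1 stroke at J2  (J3: bond 2 brought effort, rest push out)
β3 stroke at I1  (0-jn J3 has e-setter on 2)
β0 stroke at J1  (closing 1-jn rule on J2)
β4 stroke at I2  (common-e at J1 fixed by 0)

3  (C1, I1, I2 all integral)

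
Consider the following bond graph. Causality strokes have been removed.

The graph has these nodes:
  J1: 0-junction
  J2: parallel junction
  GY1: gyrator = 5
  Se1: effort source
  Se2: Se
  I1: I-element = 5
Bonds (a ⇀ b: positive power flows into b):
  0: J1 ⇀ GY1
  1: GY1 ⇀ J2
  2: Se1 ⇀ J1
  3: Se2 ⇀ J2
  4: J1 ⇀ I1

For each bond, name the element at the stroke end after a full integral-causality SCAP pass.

b0 stroke at GY1
b1 stroke at GY1
b2 stroke at J1
b3 stroke at J2
b4 stroke at I1

b2 stroke at J1  (source Se1 imposes e)
b3 stroke at J2  (Se2 fixes effort; stroke away)
b0 stroke at GY1  (common-e at J1 fixed by 2)
b4 stroke at I1  (0-jn J1 has e-setter on 2)
b1 stroke at GY1  (J2 effort already set via bond 3)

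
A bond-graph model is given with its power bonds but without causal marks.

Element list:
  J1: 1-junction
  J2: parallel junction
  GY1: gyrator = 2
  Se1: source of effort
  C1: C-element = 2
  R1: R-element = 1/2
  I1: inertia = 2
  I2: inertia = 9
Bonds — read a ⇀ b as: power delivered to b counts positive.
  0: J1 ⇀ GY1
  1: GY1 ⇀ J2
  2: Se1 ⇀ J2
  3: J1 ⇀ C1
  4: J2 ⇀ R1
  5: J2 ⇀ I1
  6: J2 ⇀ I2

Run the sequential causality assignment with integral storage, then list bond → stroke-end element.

b0 →GY1
b1 →GY1
b2 →J2
b3 →J1
b4 →R1
b5 →I1
b6 →I2

#2 |J2  (Se1 fixes effort; stroke away)
#1 |GY1  (common-e at J2 fixed by 2)
#4 |R1  (J2: bond 2 brought effort, rest push out)
#5 |I1  (J2 effort already set via bond 2)
#6 |I2  (0-jn J2 has e-setter on 2)
#0 |GY1  (GY1: gyrator matches bond 1)
#3 |J1  (J1: bond 0 brought flow, rest push out)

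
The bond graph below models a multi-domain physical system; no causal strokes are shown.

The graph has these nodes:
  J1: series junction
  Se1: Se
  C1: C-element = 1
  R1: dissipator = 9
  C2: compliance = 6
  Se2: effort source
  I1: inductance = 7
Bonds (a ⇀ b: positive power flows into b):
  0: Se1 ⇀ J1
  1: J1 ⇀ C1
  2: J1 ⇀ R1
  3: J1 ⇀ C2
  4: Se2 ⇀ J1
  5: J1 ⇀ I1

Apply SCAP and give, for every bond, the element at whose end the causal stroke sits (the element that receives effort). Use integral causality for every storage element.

#0 stroke→J1  (Se1: effort source, stroke at far end)
#4 stroke→J1  (Se2 fixes effort; stroke away)
#1 stroke→J1  (C1 outputs effort q/C1)
#3 stroke→J1  (prefer integral on C2)
#5 stroke→I1  (I1 integral (f out))
#2 stroke→J1  (1-jn J1 has f-setter on 5)

b0 stroke at J1
b1 stroke at J1
b2 stroke at J1
b3 stroke at J1
b4 stroke at J1
b5 stroke at I1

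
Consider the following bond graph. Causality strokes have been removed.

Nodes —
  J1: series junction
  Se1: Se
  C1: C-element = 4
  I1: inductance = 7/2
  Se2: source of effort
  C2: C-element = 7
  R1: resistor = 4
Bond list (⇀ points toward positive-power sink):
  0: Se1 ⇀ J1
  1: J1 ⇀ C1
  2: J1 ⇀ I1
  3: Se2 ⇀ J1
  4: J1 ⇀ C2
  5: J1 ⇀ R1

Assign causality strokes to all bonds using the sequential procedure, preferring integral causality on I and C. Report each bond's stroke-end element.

bond 0 stroke→J1
bond 1 stroke→J1
bond 2 stroke→I1
bond 3 stroke→J1
bond 4 stroke→J1
bond 5 stroke→J1

#0 stroke→J1  (Se1 fixes effort; stroke away)
#3 stroke→J1  (Se2 (Se) sets effort on bond)
#1 stroke→J1  (prefer integral on C1)
#2 stroke→I1  (prefer integral on I1)
#4 stroke→J1  (J1 flow already set via bond 2)
#5 stroke→J1  (J1 flow already set via bond 2)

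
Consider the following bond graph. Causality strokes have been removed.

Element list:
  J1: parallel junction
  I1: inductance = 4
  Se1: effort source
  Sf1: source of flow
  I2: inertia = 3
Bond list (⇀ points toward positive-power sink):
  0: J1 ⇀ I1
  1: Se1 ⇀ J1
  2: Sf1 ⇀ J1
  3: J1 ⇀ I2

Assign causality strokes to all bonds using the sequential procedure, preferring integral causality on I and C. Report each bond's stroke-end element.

bond 1 |J1  (Se1 fixes effort; stroke away)
bond 2 |Sf1  (Sf1 (Sf) sets flow on bond)
bond 0 |I1  (0-jn J1 has e-setter on 1)
bond 3 |I2  (J1 effort already set via bond 1)

bond 0 stroke→I1
bond 1 stroke→J1
bond 2 stroke→Sf1
bond 3 stroke→I2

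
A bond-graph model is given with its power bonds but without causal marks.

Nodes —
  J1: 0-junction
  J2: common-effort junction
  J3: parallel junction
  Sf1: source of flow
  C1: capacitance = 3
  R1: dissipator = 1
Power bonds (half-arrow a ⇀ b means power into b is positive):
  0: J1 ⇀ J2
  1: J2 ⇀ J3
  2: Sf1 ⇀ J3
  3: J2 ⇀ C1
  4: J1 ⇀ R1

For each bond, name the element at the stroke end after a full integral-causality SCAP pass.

#2 →Sf1  (Sf1 fixes flow; stroke at Sf1)
#1 →J3  (closing 0-jn rule on J3)
#3 →J2  (C1 outputs effort q/C1)
#0 →J1  (J2: bond 3 brought effort, rest push out)
#4 →R1  (0-jn J1 has e-setter on 0)

bond 0 stroke at J1
bond 1 stroke at J3
bond 2 stroke at Sf1
bond 3 stroke at J2
bond 4 stroke at R1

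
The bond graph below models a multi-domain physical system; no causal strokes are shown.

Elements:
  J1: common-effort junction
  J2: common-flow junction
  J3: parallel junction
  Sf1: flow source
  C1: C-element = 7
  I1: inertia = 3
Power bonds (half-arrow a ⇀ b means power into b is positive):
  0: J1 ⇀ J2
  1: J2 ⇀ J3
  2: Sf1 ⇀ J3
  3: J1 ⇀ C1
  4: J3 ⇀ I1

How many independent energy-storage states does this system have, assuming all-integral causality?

#2 stroke at Sf1  (Sf1 (Sf) sets flow on bond)
#3 stroke at J1  (C1 outputs effort q/C1)
#0 stroke at J2  (J1 effort already set via bond 3)
#1 stroke at J3  (J2 needs exactly one f-in)
#4 stroke at I1  (common-e at J3 fixed by 1)

2  (C1, I1 all integral)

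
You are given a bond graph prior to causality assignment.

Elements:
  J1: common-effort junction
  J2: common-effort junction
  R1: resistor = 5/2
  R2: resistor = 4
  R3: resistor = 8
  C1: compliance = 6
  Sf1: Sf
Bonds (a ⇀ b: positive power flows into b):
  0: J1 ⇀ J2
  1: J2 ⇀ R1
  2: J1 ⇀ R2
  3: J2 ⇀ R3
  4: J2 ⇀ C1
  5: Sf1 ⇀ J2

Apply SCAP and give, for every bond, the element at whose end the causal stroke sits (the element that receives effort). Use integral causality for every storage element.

b0 stroke→J1
b1 stroke→R1
b2 stroke→R2
b3 stroke→R3
b4 stroke→J2
b5 stroke→Sf1

#5 |Sf1  (source Sf1 imposes f)
#4 |J2  (C1: C, integral causality)
#0 |J1  (common-e at J2 fixed by 4)
#1 |R1  (common-e at J2 fixed by 4)
#3 |R3  (J2: bond 4 brought effort, rest push out)
#2 |R2  (0-jn J1 has e-setter on 0)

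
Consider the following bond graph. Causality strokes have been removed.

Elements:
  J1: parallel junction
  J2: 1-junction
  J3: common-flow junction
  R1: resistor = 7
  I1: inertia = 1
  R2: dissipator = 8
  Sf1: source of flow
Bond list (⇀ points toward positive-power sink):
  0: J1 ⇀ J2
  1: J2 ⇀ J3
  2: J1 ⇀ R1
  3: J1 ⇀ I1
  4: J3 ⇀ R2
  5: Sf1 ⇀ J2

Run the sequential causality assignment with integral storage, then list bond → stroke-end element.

bond 5 |Sf1  (Sf1: flow source, stroke at near end)
bond 0 |J2  (common-f at J2 fixed by 5)
bond 1 |J2  (J2 flow already set via bond 5)
bond 4 |J3  (1-jn J3 has f-setter on 1)
bond 3 |I1  (I1 integral (f out))
bond 2 |J1  (J1 needs exactly one e-in)

#0 →J2
#1 →J2
#2 →J1
#3 →I1
#4 →J3
#5 →Sf1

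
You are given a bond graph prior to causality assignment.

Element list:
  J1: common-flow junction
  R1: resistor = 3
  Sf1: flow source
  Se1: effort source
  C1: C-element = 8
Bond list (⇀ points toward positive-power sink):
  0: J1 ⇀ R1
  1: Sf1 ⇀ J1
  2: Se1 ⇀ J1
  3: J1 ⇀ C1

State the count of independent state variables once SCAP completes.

bond 1 stroke at Sf1  (source Sf1 imposes f)
bond 2 stroke at J1  (Se1: effort source, stroke at far end)
bond 0 stroke at J1  (J1 flow already set via bond 1)
bond 3 stroke at J1  (common-f at J1 fixed by 1)

1  (C1 all integral)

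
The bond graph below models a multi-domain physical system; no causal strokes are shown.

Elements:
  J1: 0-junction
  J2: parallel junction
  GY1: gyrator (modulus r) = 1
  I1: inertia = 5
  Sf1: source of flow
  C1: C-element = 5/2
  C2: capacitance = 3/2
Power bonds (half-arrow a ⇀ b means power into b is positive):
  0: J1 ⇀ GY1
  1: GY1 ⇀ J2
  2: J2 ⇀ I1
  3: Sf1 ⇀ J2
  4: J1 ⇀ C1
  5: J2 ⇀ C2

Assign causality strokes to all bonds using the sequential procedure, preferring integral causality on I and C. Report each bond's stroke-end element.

#3 |Sf1  (source Sf1 imposes f)
#2 |I1  (prefer integral on I1)
#4 |J1  (C1: C, integral causality)
#0 |GY1  (0-jn J1 has e-setter on 4)
#1 |GY1  (GY1: gyrator matches bond 0)
#5 |J2  (J2 needs exactly one e-in)

b0 |GY1
b1 |GY1
b2 |I1
b3 |Sf1
b4 |J1
b5 |J2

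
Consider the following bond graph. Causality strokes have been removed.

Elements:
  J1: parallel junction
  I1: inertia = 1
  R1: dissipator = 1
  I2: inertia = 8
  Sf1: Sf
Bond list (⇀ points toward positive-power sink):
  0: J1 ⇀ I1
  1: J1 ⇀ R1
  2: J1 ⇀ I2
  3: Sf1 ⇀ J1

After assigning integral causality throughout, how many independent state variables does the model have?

2  (I1, I2 all integral)

b3 |Sf1  (source Sf1 imposes f)
b0 |I1  (I1 integral (f out))
b2 |I2  (I2 integral (f out))
b1 |J1  (J1: last free bond brings effort in)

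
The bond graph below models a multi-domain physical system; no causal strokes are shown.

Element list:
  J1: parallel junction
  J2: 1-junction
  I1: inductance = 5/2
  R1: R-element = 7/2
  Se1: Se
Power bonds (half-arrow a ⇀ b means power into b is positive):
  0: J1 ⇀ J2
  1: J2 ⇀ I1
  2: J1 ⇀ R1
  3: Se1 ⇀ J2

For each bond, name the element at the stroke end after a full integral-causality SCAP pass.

bond 3 →J2  (source Se1 imposes e)
bond 1 →I1  (I1 outputs flow p/I1)
bond 0 →J2  (common-f at J2 fixed by 1)
bond 2 →J1  (only one effort-in slot at J1)

#0 stroke→J2
#1 stroke→I1
#2 stroke→J1
#3 stroke→J2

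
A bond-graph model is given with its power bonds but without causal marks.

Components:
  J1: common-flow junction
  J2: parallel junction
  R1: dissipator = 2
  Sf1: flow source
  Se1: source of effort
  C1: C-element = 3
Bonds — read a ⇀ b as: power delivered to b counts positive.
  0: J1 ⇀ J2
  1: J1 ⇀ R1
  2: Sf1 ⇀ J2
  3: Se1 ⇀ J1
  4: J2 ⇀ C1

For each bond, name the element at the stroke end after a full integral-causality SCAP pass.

β2 stroke→Sf1  (Sf1 (Sf) sets flow on bond)
β3 stroke→J1  (Se1: effort source, stroke at far end)
β4 stroke→J2  (C1: C, integral causality)
β0 stroke→J1  (J2: bond 4 brought effort, rest push out)
β1 stroke→R1  (closing 1-jn rule on J1)

#0 →J1
#1 →R1
#2 →Sf1
#3 →J1
#4 →J2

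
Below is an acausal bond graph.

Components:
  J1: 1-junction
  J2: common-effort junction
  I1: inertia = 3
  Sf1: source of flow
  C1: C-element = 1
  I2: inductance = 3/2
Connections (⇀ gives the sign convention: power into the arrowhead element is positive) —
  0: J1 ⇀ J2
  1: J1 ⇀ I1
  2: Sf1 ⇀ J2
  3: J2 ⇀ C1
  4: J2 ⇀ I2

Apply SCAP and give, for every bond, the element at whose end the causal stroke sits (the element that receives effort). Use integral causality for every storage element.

b2 |Sf1  (source Sf1 imposes f)
b1 |I1  (I1 integral (f out))
b0 |J1  (J1 flow already set via bond 1)
b3 |J2  (C1: C, integral causality)
b4 |I2  (0-jn J2 has e-setter on 3)

bond 0 stroke→J1
bond 1 stroke→I1
bond 2 stroke→Sf1
bond 3 stroke→J2
bond 4 stroke→I2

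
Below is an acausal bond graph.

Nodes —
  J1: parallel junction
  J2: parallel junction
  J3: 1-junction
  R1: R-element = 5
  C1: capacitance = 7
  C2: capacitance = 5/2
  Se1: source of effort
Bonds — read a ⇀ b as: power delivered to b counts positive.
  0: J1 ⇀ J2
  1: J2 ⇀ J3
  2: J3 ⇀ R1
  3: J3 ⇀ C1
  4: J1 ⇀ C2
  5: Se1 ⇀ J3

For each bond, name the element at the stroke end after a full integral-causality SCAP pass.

#5 |J3  (Se1: effort source, stroke at far end)
#3 |J3  (C1 integral (e out))
#4 |J1  (C2 outputs effort q/C2)
#0 |J2  (J1: bond 4 brought effort, rest push out)
#1 |J3  (0-jn J2 has e-setter on 0)
#2 |R1  (J3 needs exactly one f-in)

bond 0 |J2
bond 1 |J3
bond 2 |R1
bond 3 |J3
bond 4 |J1
bond 5 |J3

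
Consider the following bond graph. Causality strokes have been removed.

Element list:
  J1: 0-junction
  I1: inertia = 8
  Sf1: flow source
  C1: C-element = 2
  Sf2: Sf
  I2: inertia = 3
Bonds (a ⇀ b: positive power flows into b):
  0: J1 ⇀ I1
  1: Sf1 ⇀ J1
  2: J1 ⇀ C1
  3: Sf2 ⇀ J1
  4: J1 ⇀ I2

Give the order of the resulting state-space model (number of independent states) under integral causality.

β1 →Sf1  (source Sf1 imposes f)
β3 →Sf2  (source Sf2 imposes f)
β0 →I1  (I1: I, integral causality)
β2 →J1  (prefer integral on C1)
β4 →I2  (0-jn J1 has e-setter on 2)

3  (C1, I1, I2 all integral)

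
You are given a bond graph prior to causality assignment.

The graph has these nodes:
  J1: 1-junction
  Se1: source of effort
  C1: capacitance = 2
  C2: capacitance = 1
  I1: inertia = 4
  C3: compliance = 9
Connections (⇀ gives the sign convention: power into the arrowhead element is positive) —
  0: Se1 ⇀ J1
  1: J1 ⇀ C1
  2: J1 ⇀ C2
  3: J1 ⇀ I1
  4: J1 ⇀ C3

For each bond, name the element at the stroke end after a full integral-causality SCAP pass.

β0 stroke→J1
β1 stroke→J1
β2 stroke→J1
β3 stroke→I1
β4 stroke→J1

bond 0 stroke→J1  (Se1 fixes effort; stroke away)
bond 1 stroke→J1  (prefer integral on C1)
bond 2 stroke→J1  (C2: C, integral causality)
bond 3 stroke→I1  (I1 outputs flow p/I1)
bond 4 stroke→J1  (J1: bond 3 brought flow, rest push out)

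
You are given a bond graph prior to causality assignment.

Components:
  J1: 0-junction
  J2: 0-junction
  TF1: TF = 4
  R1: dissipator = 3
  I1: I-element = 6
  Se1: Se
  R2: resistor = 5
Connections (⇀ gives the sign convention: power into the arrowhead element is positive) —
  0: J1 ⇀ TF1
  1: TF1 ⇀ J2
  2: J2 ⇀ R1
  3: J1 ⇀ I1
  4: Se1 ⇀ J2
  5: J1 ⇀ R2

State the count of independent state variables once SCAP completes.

1  (I1 all integral)

bond 4 stroke→J2  (source Se1 imposes e)
bond 1 stroke→TF1  (J2: bond 4 brought effort, rest push out)
bond 2 stroke→R1  (common-e at J2 fixed by 4)
bond 0 stroke→J1  (TF TF1: opposite of bond 1)
bond 3 stroke→I1  (0-jn J1 has e-setter on 0)
bond 5 stroke→R2  (0-jn J1 has e-setter on 0)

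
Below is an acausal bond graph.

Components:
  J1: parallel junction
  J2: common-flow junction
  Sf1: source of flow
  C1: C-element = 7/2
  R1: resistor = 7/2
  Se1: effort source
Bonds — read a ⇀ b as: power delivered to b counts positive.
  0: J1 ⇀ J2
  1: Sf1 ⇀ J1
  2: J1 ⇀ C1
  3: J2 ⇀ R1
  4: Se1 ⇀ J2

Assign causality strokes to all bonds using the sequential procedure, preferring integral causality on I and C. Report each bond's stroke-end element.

β1 stroke→Sf1  (Sf1: flow source, stroke at near end)
β4 stroke→J2  (Se1 (Se) sets effort on bond)
β2 stroke→J1  (C1: C, integral causality)
β0 stroke→J2  (J1: bond 2 brought effort, rest push out)
β3 stroke→R1  (J2: last free bond brings flow in)

b0 |J2
b1 |Sf1
b2 |J1
b3 |R1
b4 |J2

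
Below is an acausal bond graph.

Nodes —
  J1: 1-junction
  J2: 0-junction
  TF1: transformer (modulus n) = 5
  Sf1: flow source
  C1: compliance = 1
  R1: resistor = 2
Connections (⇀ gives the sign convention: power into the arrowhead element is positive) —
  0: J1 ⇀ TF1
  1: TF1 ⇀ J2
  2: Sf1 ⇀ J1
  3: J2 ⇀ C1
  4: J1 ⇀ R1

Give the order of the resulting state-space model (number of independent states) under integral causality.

1  (C1 all integral)

bond 2 stroke→Sf1  (Sf1 fixes flow; stroke at Sf1)
bond 0 stroke→J1  (common-f at J1 fixed by 2)
bond 4 stroke→J1  (J1: bond 2 brought flow, rest push out)
bond 1 stroke→TF1  (TF TF1: opposite of bond 0)
bond 3 stroke→J2  (closing 0-jn rule on J2)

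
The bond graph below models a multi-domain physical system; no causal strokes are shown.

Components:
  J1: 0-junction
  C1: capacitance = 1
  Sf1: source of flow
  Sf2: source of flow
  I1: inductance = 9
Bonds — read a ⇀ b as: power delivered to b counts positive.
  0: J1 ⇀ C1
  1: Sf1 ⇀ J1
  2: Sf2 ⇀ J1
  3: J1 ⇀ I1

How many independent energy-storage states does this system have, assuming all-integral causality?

2  (C1, I1 all integral)

b1 |Sf1  (Sf1 fixes flow; stroke at Sf1)
b2 |Sf2  (Sf2 (Sf) sets flow on bond)
b0 |J1  (C1 integral (e out))
b3 |I1  (J1 effort already set via bond 0)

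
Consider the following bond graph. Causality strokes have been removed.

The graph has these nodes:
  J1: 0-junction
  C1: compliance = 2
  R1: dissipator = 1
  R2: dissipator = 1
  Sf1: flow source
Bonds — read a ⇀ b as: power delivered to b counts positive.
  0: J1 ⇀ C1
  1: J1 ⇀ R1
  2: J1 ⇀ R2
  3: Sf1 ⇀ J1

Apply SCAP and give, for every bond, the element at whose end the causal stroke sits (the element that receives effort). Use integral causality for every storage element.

bond 3 →Sf1  (Sf1 fixes flow; stroke at Sf1)
bond 0 →J1  (prefer integral on C1)
bond 1 →R1  (J1: bond 0 brought effort, rest push out)
bond 2 →R2  (J1 effort already set via bond 0)

#0 stroke→J1
#1 stroke→R1
#2 stroke→R2
#3 stroke→Sf1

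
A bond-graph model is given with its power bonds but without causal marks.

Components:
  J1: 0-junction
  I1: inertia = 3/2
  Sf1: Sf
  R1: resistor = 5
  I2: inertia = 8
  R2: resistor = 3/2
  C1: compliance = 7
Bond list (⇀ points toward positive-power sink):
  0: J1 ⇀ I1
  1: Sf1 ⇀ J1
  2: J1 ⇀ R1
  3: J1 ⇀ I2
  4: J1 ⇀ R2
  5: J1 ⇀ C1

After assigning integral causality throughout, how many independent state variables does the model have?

3  (C1, I1, I2 all integral)

β1 stroke at Sf1  (source Sf1 imposes f)
β0 stroke at I1  (I1 integral (f out))
β3 stroke at I2  (prefer integral on I2)
β5 stroke at J1  (C1: C, integral causality)
β2 stroke at R1  (0-jn J1 has e-setter on 5)
β4 stroke at R2  (J1 effort already set via bond 5)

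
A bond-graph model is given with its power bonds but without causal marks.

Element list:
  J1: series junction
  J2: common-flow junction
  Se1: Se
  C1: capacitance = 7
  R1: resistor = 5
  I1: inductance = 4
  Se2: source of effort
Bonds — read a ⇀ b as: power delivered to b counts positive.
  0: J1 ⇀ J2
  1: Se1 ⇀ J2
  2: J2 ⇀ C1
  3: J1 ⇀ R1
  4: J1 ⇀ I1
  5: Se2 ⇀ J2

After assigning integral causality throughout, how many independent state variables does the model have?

β1 |J2  (Se1 (Se) sets effort on bond)
β5 |J2  (Se2 fixes effort; stroke away)
β2 |J2  (C1 outputs effort q/C1)
β0 |J1  (only one flow-in slot at J2)
β4 |I1  (I1 integral (f out))
β3 |J1  (common-f at J1 fixed by 4)

2  (C1, I1 all integral)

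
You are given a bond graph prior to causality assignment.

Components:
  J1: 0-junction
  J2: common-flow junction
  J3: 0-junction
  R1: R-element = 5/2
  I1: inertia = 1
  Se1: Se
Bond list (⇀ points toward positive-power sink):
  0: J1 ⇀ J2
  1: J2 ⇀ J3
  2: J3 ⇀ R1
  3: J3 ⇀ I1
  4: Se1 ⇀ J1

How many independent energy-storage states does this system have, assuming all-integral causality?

#4 |J1  (source Se1 imposes e)
#0 |J2  (0-jn J1 has e-setter on 4)
#1 |J3  (J2: last free bond brings flow in)
#2 |R1  (J3: bond 1 brought effort, rest push out)
#3 |I1  (J3 effort already set via bond 1)

1  (I1 all integral)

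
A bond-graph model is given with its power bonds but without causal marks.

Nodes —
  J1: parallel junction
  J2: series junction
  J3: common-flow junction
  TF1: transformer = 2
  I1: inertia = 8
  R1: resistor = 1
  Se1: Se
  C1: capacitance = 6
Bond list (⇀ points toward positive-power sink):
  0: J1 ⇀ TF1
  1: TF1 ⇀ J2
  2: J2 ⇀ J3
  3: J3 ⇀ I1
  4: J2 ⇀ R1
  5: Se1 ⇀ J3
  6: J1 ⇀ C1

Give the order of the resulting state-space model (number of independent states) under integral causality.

β5 →J3  (source Se1 imposes e)
β3 →I1  (I1 outputs flow p/I1)
β2 →J3  (J3: bond 3 brought flow, rest push out)
β1 →J2  (J2 flow already set via bond 2)
β4 →J2  (J2 flow already set via bond 2)
β0 →TF1  (through TF1, causality passes straight; one stroke at TF1)
β6 →J1  (J1 needs exactly one e-in)

2  (C1, I1 all integral)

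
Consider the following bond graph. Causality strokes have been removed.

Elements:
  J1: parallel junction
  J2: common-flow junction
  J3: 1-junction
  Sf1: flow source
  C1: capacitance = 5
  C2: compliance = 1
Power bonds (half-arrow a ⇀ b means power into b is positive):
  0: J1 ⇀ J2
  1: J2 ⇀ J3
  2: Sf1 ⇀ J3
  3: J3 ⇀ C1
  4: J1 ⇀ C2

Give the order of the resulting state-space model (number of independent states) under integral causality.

2  (C1, C2 all integral)

bond 2 stroke at Sf1  (Sf1 fixes flow; stroke at Sf1)
bond 1 stroke at J3  (J3 flow already set via bond 2)
bond 3 stroke at J3  (J3: bond 2 brought flow, rest push out)
bond 0 stroke at J2  (common-f at J2 fixed by 1)
bond 4 stroke at J1  (J1: last free bond brings effort in)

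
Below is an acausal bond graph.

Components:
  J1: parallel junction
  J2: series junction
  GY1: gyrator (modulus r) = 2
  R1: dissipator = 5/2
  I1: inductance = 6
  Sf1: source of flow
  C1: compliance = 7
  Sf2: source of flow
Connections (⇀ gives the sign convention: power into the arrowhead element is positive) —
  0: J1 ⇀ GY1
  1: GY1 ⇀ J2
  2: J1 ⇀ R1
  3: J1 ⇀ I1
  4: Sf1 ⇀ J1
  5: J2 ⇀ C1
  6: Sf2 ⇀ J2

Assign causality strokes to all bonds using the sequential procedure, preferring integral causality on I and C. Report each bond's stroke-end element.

#4 |Sf1  (source Sf1 imposes f)
#6 |Sf2  (Sf2 fixes flow; stroke at Sf2)
#1 |J2  (J2 flow already set via bond 6)
#5 |J2  (J2 flow already set via bond 6)
#0 |J1  (through GY1, causality inverts; strokes same side of GY1)
#2 |R1  (J1: bond 0 brought effort, rest push out)
#3 |I1  (J1: bond 0 brought effort, rest push out)

#0 stroke at J1
#1 stroke at J2
#2 stroke at R1
#3 stroke at I1
#4 stroke at Sf1
#5 stroke at J2
#6 stroke at Sf2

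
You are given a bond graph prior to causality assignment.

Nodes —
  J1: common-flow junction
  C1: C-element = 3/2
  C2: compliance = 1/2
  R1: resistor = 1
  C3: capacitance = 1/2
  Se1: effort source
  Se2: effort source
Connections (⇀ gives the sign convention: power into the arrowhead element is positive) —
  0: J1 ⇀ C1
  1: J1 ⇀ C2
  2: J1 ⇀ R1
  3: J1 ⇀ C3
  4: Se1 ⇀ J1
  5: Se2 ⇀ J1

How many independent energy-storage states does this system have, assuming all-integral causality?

b4 →J1  (Se1 (Se) sets effort on bond)
b5 →J1  (Se2 fixes effort; stroke away)
b0 →J1  (prefer integral on C1)
b1 →J1  (C2 integral (e out))
b3 →J1  (C3 outputs effort q/C3)
b2 →R1  (only one flow-in slot at J1)

3  (C1, C2, C3 all integral)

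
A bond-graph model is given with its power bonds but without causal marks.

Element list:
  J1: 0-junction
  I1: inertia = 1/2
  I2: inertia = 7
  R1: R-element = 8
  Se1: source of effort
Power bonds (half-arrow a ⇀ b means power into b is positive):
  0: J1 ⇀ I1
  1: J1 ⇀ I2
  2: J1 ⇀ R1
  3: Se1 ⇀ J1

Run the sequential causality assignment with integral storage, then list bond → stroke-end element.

#0 →I1
#1 →I2
#2 →R1
#3 →J1

b3 |J1  (Se1: effort source, stroke at far end)
b0 |I1  (common-e at J1 fixed by 3)
b1 |I2  (0-jn J1 has e-setter on 3)
b2 |R1  (common-e at J1 fixed by 3)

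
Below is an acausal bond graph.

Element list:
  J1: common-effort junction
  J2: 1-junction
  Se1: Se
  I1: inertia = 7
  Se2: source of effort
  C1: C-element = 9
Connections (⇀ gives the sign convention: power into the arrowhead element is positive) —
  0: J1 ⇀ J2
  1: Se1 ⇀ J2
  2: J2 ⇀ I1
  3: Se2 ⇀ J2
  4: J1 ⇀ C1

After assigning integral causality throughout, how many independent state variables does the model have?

2  (C1, I1 all integral)

β1 |J2  (Se1 fixes effort; stroke away)
β3 |J2  (Se2 (Se) sets effort on bond)
β2 |I1  (I1: I, integral causality)
β0 |J2  (J2: bond 2 brought flow, rest push out)
β4 |J1  (J1 needs exactly one e-in)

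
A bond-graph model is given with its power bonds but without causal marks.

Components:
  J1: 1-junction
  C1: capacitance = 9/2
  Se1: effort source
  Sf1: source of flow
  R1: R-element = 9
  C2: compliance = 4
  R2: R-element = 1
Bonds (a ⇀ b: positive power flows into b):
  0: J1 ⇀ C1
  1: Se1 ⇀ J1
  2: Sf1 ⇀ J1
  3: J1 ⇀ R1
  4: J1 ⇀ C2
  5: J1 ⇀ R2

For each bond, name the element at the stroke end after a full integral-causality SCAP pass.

β1 stroke→J1  (Se1 fixes effort; stroke away)
β2 stroke→Sf1  (Sf1 fixes flow; stroke at Sf1)
β0 stroke→J1  (J1 flow already set via bond 2)
β3 stroke→J1  (J1: bond 2 brought flow, rest push out)
β4 stroke→J1  (J1 flow already set via bond 2)
β5 stroke→J1  (1-jn J1 has f-setter on 2)

#0 |J1
#1 |J1
#2 |Sf1
#3 |J1
#4 |J1
#5 |J1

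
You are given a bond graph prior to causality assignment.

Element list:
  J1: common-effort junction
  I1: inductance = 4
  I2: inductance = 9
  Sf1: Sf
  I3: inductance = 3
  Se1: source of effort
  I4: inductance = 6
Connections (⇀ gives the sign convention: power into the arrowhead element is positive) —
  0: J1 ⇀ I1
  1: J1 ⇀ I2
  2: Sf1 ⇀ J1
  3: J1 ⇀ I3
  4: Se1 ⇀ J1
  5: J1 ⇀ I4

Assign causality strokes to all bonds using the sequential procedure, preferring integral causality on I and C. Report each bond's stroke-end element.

#2 stroke at Sf1  (Sf1: flow source, stroke at near end)
#4 stroke at J1  (Se1 fixes effort; stroke away)
#0 stroke at I1  (J1 effort already set via bond 4)
#1 stroke at I2  (J1 effort already set via bond 4)
#3 stroke at I3  (common-e at J1 fixed by 4)
#5 stroke at I4  (common-e at J1 fixed by 4)

β0 →I1
β1 →I2
β2 →Sf1
β3 →I3
β4 →J1
β5 →I4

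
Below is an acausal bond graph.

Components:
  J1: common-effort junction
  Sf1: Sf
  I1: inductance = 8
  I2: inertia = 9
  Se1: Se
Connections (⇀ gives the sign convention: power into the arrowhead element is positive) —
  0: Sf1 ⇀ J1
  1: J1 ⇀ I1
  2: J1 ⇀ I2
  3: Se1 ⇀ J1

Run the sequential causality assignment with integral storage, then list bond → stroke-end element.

#0 →Sf1
#1 →I1
#2 →I2
#3 →J1

β0 stroke→Sf1  (Sf1 (Sf) sets flow on bond)
β3 stroke→J1  (Se1: effort source, stroke at far end)
β1 stroke→I1  (common-e at J1 fixed by 3)
β2 stroke→I2  (common-e at J1 fixed by 3)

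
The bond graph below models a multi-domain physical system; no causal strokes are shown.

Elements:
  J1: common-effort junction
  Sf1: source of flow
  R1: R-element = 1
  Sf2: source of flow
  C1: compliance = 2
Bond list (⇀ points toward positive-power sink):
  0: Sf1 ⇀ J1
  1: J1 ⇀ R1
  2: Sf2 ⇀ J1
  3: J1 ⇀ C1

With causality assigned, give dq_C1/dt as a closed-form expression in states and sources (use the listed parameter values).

bond 0 |Sf1  (Sf1: flow source, stroke at near end)
bond 2 |Sf2  (Sf2 (Sf) sets flow on bond)
bond 3 |J1  (C1: C, integral causality)
bond 1 |R1  (0-jn J1 has e-setter on 3)

dq_C1/dt = F_Sf1 + F_Sf2 - q_C1/2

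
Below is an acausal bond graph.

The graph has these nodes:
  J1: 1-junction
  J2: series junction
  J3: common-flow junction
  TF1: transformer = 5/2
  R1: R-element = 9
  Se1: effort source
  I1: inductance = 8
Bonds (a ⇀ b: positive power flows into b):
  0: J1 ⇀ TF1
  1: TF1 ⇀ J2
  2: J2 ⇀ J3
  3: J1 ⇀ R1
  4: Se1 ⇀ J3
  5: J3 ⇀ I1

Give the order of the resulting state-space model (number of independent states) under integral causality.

1  (I1 all integral)

#4 |J3  (source Se1 imposes e)
#5 |I1  (I1 integral (f out))
#2 |J3  (common-f at J3 fixed by 5)
#1 |J2  (common-f at J2 fixed by 2)
#0 |TF1  (TF1: transformer flips bond 1)
#3 |J1  (1-jn J1 has f-setter on 0)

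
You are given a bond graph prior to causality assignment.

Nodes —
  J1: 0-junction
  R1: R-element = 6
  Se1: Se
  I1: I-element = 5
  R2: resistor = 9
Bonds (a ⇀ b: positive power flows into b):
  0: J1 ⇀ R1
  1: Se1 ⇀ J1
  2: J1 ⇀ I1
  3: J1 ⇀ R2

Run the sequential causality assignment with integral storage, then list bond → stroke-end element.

bond 1 |J1  (Se1: effort source, stroke at far end)
bond 0 |R1  (common-e at J1 fixed by 1)
bond 2 |I1  (J1 effort already set via bond 1)
bond 3 |R2  (J1: bond 1 brought effort, rest push out)

b0 stroke→R1
b1 stroke→J1
b2 stroke→I1
b3 stroke→R2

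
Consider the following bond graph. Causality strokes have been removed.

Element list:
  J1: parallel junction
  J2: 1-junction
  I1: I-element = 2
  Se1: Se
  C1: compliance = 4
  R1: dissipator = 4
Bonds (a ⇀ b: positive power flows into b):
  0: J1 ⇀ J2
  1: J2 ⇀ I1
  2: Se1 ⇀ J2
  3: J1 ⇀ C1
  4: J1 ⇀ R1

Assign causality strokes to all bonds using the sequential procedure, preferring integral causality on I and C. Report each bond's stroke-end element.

b2 →J2  (Se1 (Se) sets effort on bond)
b1 →I1  (I1: I, integral causality)
b0 →J2  (common-f at J2 fixed by 1)
b3 →J1  (C1: C, integral causality)
b4 →R1  (0-jn J1 has e-setter on 3)

β0 |J2
β1 |I1
β2 |J2
β3 |J1
β4 |R1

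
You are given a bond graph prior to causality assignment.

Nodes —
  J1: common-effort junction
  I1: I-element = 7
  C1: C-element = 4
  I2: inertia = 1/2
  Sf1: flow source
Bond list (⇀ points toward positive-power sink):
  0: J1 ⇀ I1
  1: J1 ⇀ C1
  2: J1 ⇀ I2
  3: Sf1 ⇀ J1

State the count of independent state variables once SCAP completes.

b3 stroke at Sf1  (Sf1 (Sf) sets flow on bond)
b0 stroke at I1  (I1 outputs flow p/I1)
b1 stroke at J1  (prefer integral on C1)
b2 stroke at I2  (J1 effort already set via bond 1)

3  (C1, I1, I2 all integral)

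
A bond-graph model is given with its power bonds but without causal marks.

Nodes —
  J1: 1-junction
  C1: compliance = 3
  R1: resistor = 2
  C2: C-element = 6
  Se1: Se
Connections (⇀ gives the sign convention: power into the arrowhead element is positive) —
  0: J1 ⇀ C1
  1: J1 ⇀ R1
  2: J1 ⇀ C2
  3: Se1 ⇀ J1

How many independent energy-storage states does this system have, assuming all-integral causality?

2  (C1, C2 all integral)

bond 3 stroke→J1  (Se1 fixes effort; stroke away)
bond 0 stroke→J1  (C1: C, integral causality)
bond 2 stroke→J1  (C2 integral (e out))
bond 1 stroke→R1  (J1 needs exactly one f-in)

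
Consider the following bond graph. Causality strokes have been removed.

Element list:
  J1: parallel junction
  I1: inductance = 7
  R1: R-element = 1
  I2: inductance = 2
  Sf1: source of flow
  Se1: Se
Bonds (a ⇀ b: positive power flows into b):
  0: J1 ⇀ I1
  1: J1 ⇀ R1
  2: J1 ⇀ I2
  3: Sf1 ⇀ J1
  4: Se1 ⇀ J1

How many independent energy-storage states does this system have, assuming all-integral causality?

2  (I1, I2 all integral)

β3 stroke→Sf1  (Sf1 (Sf) sets flow on bond)
β4 stroke→J1  (source Se1 imposes e)
β0 stroke→I1  (common-e at J1 fixed by 4)
β1 stroke→R1  (J1 effort already set via bond 4)
β2 stroke→I2  (common-e at J1 fixed by 4)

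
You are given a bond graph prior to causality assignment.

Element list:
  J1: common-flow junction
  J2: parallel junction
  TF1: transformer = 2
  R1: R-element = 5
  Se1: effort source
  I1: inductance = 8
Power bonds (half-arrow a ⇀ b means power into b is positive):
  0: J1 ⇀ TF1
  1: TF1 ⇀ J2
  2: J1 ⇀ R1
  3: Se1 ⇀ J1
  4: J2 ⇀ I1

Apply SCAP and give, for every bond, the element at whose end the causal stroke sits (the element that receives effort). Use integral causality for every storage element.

bond 0 stroke→TF1
bond 1 stroke→J2
bond 2 stroke→J1
bond 3 stroke→J1
bond 4 stroke→I1

bond 3 |J1  (Se1 (Se) sets effort on bond)
bond 4 |I1  (I1 outputs flow p/I1)
bond 1 |J2  (J2: last free bond brings effort in)
bond 0 |TF1  (TF1: transformer flips bond 1)
bond 2 |J1  (J1 flow already set via bond 0)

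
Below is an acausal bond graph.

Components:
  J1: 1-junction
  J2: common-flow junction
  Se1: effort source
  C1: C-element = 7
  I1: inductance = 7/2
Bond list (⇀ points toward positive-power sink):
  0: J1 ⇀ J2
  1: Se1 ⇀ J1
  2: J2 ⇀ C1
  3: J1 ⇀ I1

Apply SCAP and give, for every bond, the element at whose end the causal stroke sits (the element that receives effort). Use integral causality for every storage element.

β0 →J1
β1 →J1
β2 →J2
β3 →I1

#1 |J1  (source Se1 imposes e)
#2 |J2  (prefer integral on C1)
#0 |J1  (J2 needs exactly one f-in)
#3 |I1  (only one flow-in slot at J1)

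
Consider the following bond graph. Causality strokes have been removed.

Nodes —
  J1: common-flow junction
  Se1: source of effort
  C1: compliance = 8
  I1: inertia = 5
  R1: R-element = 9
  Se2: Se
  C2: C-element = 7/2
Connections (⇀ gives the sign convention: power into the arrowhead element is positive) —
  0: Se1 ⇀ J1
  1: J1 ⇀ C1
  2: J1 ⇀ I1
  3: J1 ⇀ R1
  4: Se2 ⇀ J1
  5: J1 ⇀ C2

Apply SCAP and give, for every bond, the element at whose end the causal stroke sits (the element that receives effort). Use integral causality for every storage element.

b0 stroke at J1  (Se1 (Se) sets effort on bond)
b4 stroke at J1  (Se2 fixes effort; stroke away)
b1 stroke at J1  (C1 outputs effort q/C1)
b2 stroke at I1  (I1: I, integral causality)
b3 stroke at J1  (J1: bond 2 brought flow, rest push out)
b5 stroke at J1  (common-f at J1 fixed by 2)

β0 →J1
β1 →J1
β2 →I1
β3 →J1
β4 →J1
β5 →J1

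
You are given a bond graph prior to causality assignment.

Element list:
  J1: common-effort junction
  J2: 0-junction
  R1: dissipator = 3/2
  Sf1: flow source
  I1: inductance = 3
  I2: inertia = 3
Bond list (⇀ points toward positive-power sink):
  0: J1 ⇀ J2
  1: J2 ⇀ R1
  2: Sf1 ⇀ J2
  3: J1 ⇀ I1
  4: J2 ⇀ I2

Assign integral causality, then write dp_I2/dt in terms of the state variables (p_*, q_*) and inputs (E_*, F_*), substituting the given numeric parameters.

β2 |Sf1  (Sf1 fixes flow; stroke at Sf1)
β3 |I1  (I1: I, integral causality)
β0 |J1  (closing 0-jn rule on J1)
β4 |I2  (I2: I, integral causality)
β1 |J2  (only one effort-in slot at J2)

dp_I2/dt = 3*F_Sf1/2 - p_I1/2 - p_I2/2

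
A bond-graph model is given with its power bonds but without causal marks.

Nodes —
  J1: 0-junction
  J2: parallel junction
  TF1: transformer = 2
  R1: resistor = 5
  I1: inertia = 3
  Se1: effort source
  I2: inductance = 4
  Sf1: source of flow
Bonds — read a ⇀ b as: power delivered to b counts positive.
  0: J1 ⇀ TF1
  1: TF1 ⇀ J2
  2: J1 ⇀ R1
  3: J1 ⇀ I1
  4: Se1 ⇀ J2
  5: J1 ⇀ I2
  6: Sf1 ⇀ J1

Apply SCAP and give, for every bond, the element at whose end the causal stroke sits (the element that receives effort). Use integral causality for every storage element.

#4 stroke→J2  (Se1 fixes effort; stroke away)
#6 stroke→Sf1  (source Sf1 imposes f)
#1 stroke→TF1  (J2 effort already set via bond 4)
#0 stroke→J1  (TF TF1: opposite of bond 1)
#2 stroke→R1  (J1 effort already set via bond 0)
#3 stroke→I1  (common-e at J1 fixed by 0)
#5 stroke→I2  (J1 effort already set via bond 0)

β0 stroke at J1
β1 stroke at TF1
β2 stroke at R1
β3 stroke at I1
β4 stroke at J2
β5 stroke at I2
β6 stroke at Sf1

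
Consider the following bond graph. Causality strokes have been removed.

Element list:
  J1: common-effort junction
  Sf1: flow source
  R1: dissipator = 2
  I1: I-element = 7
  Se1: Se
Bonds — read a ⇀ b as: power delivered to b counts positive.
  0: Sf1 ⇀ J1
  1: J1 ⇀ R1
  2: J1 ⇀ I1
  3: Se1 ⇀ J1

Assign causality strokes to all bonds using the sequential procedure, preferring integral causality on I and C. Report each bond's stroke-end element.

b0 →Sf1  (Sf1 fixes flow; stroke at Sf1)
b3 →J1  (Se1: effort source, stroke at far end)
b1 →R1  (0-jn J1 has e-setter on 3)
b2 →I1  (J1 effort already set via bond 3)

#0 →Sf1
#1 →R1
#2 →I1
#3 →J1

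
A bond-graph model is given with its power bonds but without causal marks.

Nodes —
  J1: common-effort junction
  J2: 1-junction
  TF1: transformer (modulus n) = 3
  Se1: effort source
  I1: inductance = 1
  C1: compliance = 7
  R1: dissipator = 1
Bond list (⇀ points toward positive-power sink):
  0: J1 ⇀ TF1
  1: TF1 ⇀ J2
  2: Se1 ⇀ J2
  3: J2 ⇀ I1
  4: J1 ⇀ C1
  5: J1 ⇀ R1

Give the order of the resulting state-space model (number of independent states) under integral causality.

2  (C1, I1 all integral)

b2 stroke→J2  (Se1: effort source, stroke at far end)
b3 stroke→I1  (I1: I, integral causality)
b1 stroke→J2  (J2 flow already set via bond 3)
b0 stroke→TF1  (through TF1, causality passes straight; one stroke at TF1)
b4 stroke→J1  (C1 outputs effort q/C1)
b5 stroke→R1  (common-e at J1 fixed by 4)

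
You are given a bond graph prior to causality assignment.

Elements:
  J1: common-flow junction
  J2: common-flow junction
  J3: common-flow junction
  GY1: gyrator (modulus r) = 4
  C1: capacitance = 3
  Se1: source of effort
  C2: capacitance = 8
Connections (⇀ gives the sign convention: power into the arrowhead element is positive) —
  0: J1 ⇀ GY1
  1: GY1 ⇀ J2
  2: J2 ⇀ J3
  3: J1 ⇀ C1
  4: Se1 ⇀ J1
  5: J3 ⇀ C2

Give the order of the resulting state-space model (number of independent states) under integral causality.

bond 4 stroke→J1  (Se1 (Se) sets effort on bond)
bond 3 stroke→J1  (prefer integral on C1)
bond 0 stroke→GY1  (closing 1-jn rule on J1)
bond 1 stroke→GY1  (through GY1, causality inverts; strokes same side of GY1)
bond 2 stroke→J2  (J2 flow already set via bond 1)
bond 5 stroke→J3  (J3 flow already set via bond 2)

2  (C1, C2 all integral)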